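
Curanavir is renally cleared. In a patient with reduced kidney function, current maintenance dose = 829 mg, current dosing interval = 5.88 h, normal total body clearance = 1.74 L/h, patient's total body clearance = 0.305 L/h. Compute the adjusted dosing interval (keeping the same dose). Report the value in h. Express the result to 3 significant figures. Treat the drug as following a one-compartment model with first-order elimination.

33.5 h

To keep the same average steady-state level, dosing rate must scale with clearance.
CL ratio = 0.305 / 1.74 = 0.1753
New interval (same dose) = 5.88 / 0.1753 = 33.54 h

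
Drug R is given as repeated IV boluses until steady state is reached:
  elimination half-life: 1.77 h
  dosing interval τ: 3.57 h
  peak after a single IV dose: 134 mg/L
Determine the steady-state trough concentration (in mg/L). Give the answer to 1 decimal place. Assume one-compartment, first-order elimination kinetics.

44.0 mg/L

k = ln2 / t½ = 0.693147 / 1.77 = 0.3916 h⁻¹
e^(−kτ) = e^(−0.3916 × 3.57) = 0.2471
Accumulation ratio R = 1 / (1 − e^(−kτ)) = 1 / (1 − 0.2471) = 1.328
Steady-state trough = C₀ × R × e^(−kτ) = 134 × 1.328 × 0.2471 = 43.97 mg/L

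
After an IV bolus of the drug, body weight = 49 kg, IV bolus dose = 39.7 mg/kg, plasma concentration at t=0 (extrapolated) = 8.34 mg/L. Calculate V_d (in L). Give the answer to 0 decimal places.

Dose = 39.7 × 49 = 1945 mg
Vd = Dose / C₀ = 1945 / 8.34 = 233.2 L

233 L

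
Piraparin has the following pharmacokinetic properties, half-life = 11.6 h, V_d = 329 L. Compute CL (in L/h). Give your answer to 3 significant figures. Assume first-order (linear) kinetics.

k = ln2 / t½ = 0.693147 / 11.6 = 0.05975 h⁻¹
CL = k × Vd = 0.05975 × 329 = 19.66 L/h

19.7 L/h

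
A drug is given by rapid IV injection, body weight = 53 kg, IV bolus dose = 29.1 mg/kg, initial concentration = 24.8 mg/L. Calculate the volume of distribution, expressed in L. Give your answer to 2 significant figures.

Dose = 29.1 × 53 = 1542 mg
Vd = Dose / C₀ = 1542 / 24.8 = 62.18 L

62 L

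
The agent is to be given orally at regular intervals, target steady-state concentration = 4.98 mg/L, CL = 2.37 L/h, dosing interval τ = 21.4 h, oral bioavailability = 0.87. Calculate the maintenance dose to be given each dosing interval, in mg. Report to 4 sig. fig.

At steady state, F × (Dose/τ) = Css × CL.
Dose = Css × CL × τ / F = 4.98 × 2.370 × 21.4 / 0.87 = 290.3 mg

290.3 mg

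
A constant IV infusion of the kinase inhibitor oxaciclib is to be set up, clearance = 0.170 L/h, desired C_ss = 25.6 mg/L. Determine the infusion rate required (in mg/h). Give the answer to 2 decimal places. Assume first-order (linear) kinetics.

4.35 mg/h

At steady state, infusion rate R₀ = Css × CL = 25.6 × 0.1700 = 4.352 mg/h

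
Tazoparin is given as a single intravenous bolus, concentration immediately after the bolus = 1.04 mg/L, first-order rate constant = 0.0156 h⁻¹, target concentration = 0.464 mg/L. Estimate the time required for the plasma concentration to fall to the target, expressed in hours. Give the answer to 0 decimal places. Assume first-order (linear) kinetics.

t = ln(C₀ / C) / k = ln(1.040 / 0.464) / 0.01560
  = ln(2.241) / 0.01560 = 0.8069 / 0.01560 = 51.72 h

52 h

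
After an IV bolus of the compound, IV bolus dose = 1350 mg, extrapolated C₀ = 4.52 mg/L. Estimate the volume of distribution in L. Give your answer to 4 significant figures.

Vd = Dose / C₀ = 1350 / 4.52 = 298.7 L

298.7 L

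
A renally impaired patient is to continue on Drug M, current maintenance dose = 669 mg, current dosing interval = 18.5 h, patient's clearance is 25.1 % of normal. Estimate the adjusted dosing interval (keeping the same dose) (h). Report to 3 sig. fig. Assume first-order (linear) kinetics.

To keep the same average steady-state level, dosing rate must scale with clearance.
CL ratio = 25.1 / 100 = 0.2510
New interval (same dose) = 18.5 / 0.2510 = 73.71 h

73.7 h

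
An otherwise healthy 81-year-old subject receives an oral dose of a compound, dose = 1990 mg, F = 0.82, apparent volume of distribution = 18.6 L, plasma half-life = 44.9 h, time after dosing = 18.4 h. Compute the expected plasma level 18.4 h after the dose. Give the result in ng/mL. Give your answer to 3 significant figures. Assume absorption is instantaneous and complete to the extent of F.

Amount reaching circulation = F × Dose = 0.82 × 1990 = 1632 mg
C₀ = F·Dose / Vd = 1632 / 18.6 = 87.74 mg/L
k = ln2 / t½ = 0.693147 / 44.9 = 0.01544 h⁻¹
C = C₀ · e^(−k·t) = 87.74 × e^(−0.01544 × 18.4)
  = 87.74 × 0.7527 = 66.04 mg/L
Convert: 66.04 mg/L × 1000 = 66040 ng/mL

66000 ng/mL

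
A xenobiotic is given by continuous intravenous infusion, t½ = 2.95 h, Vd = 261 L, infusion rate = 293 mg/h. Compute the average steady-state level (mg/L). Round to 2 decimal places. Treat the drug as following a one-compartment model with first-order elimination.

k = ln2 / t½ = 0.693147 / 2.95 = 0.2350 h⁻¹
CL = k × Vd = 0.2350 × 261 = 61.34 L/h
At steady state Css = R₀ / CL = 293 / 61.34 = 4.777 mg/L

4.78 mg/L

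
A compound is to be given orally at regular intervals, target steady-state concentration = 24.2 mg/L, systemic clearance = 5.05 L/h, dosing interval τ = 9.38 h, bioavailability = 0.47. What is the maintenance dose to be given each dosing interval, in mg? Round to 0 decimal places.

2439 mg

At steady state, F × (Dose/τ) = Css × CL.
Dose = Css × CL × τ / F = 24.2 × 5.050 × 9.38 / 0.47 = 2439 mg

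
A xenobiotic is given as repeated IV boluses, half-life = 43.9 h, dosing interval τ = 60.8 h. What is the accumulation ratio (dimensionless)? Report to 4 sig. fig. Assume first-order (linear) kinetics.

k = ln2 / t½ = 0.693147 / 43.9 = 0.01579 h⁻¹
e^(−kτ) = e^(−0.01579 × 60.8) = 0.3829
Accumulation ratio R = 1 / (1 − e^(−kτ)) = 1 / (1 − 0.3829) = 1.620

1.620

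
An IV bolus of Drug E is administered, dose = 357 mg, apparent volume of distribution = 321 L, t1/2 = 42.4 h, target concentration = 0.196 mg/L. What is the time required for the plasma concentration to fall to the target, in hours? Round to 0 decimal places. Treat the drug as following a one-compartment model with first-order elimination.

C₀ = Dose / Vd = 357.0 / 321 = 1.112 mg/L
k = ln2 / t½ = 0.693147 / 42.4 = 0.01635 h⁻¹
t = ln(C₀ / C) / k = ln(1.112 / 0.196) / 0.01635
  = ln(5.673) / 0.01635 = 1.736 / 0.01635 = 106.2 h

106 h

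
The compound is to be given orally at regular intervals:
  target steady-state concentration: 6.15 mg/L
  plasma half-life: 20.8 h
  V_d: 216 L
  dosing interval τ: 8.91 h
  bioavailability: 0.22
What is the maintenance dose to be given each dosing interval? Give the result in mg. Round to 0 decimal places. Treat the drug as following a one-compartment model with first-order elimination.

k = ln2 / t½ = 0.693147 / 20.8 = 0.03332 h⁻¹
CL = k × Vd = 0.03332 × 216 = 7.197 L/h
At steady state, F × (Dose/τ) = Css × CL.
Dose = Css × CL × τ / F = 6.15 × 7.197 × 8.91 / 0.22 = 1793 mg

1793 mg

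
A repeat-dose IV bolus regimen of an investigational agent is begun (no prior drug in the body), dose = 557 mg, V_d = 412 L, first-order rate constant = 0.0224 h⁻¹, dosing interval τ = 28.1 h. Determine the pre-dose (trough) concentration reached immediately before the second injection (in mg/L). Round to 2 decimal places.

0.72 mg/L

C₀ per dose = Dose / Vd = 557 / 412 = 1.352 mg/L
Fraction remaining after one interval: r = e^(−kτ) = e^(−0.02240 × 28.1) = 0.5329
Before dose 2, 1 dose has been given (aged 1τ).
C_trough = C₀ × r = 1.352 × 0.5329 = 0.7205 mg/L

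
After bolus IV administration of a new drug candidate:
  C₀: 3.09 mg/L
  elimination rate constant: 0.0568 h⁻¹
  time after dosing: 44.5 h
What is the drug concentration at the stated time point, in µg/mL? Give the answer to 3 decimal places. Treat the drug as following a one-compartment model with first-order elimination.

C = C₀ · e^(−k·t) = 3.090 × e^(−0.05680 × 44.5)
  = 3.090 × 0.07985 = 0.2467 mg/L
(0.2467 mg/L = 0.2467 µg/mL)

0.247 µg/mL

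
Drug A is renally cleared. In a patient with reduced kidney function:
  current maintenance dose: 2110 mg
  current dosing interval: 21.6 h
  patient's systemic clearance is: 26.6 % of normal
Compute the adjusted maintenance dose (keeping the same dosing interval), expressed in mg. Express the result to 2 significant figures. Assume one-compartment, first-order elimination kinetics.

To keep the same average steady-state level, dosing rate must scale with clearance.
CL ratio = 26.6 / 100 = 0.2660
New dose (same interval) = 2110 × 0.2660 = 561.3 mg

560 mg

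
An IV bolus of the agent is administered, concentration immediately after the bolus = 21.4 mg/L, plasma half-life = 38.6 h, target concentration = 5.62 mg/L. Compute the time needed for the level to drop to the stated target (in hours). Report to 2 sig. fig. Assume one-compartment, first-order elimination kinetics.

74 h

k = ln2 / t½ = 0.693147 / 38.6 = 0.01796 h⁻¹
t = ln(C₀ / C) / k = ln(21.40 / 5.62) / 0.01796
  = ln(3.808) / 0.01796 = 1.337 / 0.01796 = 74.44 h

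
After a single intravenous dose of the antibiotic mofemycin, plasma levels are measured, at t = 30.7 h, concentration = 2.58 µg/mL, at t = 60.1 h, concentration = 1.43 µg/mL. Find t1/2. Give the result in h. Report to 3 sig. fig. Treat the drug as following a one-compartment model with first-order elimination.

k = ln(C₁/C₂) / (t₂ − t₁) = ln(2.58/1.43) / (60.1 − 30.7)
  = 0.5901 / 29.40 = 0.02007 h⁻¹
t½ = ln2 / k = 0.693147 / 0.02007 = 34.54 h

34.5 h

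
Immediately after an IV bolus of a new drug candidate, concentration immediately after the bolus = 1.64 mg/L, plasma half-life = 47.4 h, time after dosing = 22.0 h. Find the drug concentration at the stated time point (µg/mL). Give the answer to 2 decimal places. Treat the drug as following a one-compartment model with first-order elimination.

k = ln2 / t½ = 0.693147 / 47.4 = 0.01462 h⁻¹
C = C₀ · e^(−k·t) = 1.640 × e^(−0.01462 × 22.0)
  = 1.640 × 0.7250 = 1.189 mg/L
(1.189 mg/L = 1.189 µg/mL)

1.19 µg/mL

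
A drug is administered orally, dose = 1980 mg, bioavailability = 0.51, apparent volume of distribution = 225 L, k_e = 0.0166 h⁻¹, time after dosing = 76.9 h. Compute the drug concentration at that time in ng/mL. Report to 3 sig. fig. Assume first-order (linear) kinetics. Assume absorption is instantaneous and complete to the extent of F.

1250 ng/mL

Amount reaching circulation = F × Dose = 0.51 × 1980 = 1010 mg
C₀ = F·Dose / Vd = 1010 / 225 = 4.489 mg/L
C = C₀ · e^(−k·t) = 4.489 × e^(−0.01660 × 76.9)
  = 4.489 × 0.2790 = 1.252 mg/L
Convert: 1.252 mg/L × 1000 = 1252 ng/mL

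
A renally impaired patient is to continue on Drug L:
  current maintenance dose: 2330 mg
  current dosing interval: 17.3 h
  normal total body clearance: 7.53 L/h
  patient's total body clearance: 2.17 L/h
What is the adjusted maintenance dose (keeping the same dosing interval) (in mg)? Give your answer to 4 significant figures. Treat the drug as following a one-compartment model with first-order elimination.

To keep the same average steady-state level, dosing rate must scale with clearance.
CL ratio = 2.17 / 7.53 = 0.2882
New dose (same interval) = 2330 × 0.2882 = 671.5 mg

671.5 mg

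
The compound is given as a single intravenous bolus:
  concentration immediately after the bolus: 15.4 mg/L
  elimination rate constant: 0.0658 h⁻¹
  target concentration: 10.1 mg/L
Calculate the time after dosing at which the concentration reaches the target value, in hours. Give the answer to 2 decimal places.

t = ln(C₀ / C) / k = ln(15.40 / 10.1) / 0.06580
  = ln(1.525) / 0.06580 = 0.4220 / 0.06580 = 6.413 h

6.41 h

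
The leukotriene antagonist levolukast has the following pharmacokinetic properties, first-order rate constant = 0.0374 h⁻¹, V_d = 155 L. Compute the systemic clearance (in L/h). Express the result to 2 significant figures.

5.8 L/h

CL = k × Vd = 0.0374 × 155 = 5.797 L/h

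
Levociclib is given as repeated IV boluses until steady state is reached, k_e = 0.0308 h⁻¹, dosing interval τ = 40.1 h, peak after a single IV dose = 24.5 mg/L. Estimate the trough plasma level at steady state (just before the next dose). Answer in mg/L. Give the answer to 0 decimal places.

10 mg/L

e^(−kτ) = e^(−0.03080 × 40.1) = 0.2908
Accumulation ratio R = 1 / (1 − e^(−kτ)) = 1 / (1 − 0.2908) = 1.410
Steady-state trough = C₀ × R × e^(−kτ) = 24.5 × 1.410 × 0.2908 = 10.05 mg/L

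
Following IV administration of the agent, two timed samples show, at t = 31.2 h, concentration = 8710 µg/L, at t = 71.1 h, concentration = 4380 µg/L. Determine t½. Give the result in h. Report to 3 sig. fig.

40.2 h

k = ln(C₁/C₂) / (t₂ − t₁) = ln(8710/4380) / (71.1 − 31.2)
  = 0.6874 / 39.90 = 0.01723 h⁻¹
t½ = ln2 / k = 0.693147 / 0.01723 = 40.23 h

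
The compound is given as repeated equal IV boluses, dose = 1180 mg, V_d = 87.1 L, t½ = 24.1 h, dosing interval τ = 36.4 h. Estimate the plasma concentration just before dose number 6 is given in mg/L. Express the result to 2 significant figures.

C₀ per dose = Dose / Vd = 1180 / 87.1 = 13.55 mg/L
k = ln2 / t½ = 0.693147 / 24.1 = 0.02876 h⁻¹
Fraction remaining after one interval: r = e^(−kτ) = e^(−0.02876 × 36.4) = 0.3510
Before dose 6, 5 doses have been given (aged 1τ, 2τ, 3τ, 4τ, 5τ).
C_trough = C₀ × (r + r² + … + r^5) = C₀ × r(1−r^5)/(1−r)
        = 13.55 × 0.3510 × (1 − 0.005328) / (1 − 0.3510) = 7.289 mg/L

7.3 mg/L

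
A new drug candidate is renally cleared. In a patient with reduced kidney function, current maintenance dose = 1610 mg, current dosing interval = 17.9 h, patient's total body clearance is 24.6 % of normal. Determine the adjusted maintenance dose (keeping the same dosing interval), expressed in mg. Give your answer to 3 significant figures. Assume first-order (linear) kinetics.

396 mg

To keep the same average steady-state level, dosing rate must scale with clearance.
CL ratio = 24.6 / 100 = 0.2460
New dose (same interval) = 1610 × 0.2460 = 396.1 mg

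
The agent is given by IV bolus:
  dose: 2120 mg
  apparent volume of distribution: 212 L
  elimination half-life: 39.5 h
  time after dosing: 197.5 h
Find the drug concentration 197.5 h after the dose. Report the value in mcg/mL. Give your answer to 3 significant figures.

0.313 mcg/mL

C₀ = Dose / Vd = 2120 / 212 = 10.00 mg/L
k = ln2 / t½ = 0.693147 / 39.5 = 0.01755 h⁻¹
t / t½ = 197.5 / 39.5 = 5 half-lives
C = C₀ × (1/2)^5 = 10.00 × 0.03125 = 0.3125 mg/L
(0.3125 mg/L = 0.3125 mcg/mL)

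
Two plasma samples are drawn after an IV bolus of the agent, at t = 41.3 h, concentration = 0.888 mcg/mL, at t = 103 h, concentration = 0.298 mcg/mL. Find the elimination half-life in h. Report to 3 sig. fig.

k = ln(C₁/C₂) / (t₂ − t₁) = ln(0.888/0.298) / (103 − 41.3)
  = 1.092 / 61.70 = 0.01770 h⁻¹
t½ = ln2 / k = 0.693147 / 0.01770 = 39.16 h

39.2 h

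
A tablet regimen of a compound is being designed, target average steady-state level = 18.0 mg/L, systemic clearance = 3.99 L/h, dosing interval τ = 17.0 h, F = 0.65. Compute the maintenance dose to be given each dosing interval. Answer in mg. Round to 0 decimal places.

1878 mg

At steady state, F × (Dose/τ) = Css × CL.
Dose = Css × CL × τ / F = 18.0 × 3.990 × 17.0 / 0.65 = 1878 mg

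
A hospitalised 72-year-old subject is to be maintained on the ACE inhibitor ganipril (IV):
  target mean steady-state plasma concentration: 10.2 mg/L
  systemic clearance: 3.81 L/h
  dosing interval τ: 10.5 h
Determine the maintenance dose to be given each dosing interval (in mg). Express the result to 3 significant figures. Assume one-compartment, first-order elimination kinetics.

408 mg

At steady state, Dose/τ = Css × CL.
Dose = Css × CL × τ = 10.2 × 3.810 × 10.5 = 408.1 mg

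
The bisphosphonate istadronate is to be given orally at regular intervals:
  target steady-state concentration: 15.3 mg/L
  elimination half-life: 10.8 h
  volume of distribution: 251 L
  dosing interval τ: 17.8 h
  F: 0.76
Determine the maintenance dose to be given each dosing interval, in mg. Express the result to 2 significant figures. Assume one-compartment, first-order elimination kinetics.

5800 mg

k = ln2 / t½ = 0.693147 / 10.8 = 0.06418 h⁻¹
CL = k × Vd = 0.06418 × 251 = 16.11 L/h
At steady state, F × (Dose/τ) = Css × CL.
Dose = Css × CL × τ / F = 15.3 × 16.11 × 17.8 / 0.76 = 5773 mg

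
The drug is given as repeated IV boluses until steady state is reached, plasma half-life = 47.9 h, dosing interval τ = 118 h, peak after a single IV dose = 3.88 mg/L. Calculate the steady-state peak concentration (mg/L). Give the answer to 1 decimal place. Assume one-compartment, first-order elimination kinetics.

k = ln2 / t½ = 0.693147 / 47.9 = 0.01447 h⁻¹
e^(−kτ) = e^(−0.01447 × 118) = 0.1813
Accumulation ratio R = 1 / (1 − e^(−kτ)) = 1 / (1 − 0.1813) = 1.221
Steady-state peak = C₀ × R = 3.88 × 1.221 = 4.737 mg/L

4.7 mg/L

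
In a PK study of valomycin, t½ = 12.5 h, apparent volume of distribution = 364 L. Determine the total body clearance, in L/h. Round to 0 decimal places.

20 L/h

k = ln2 / t½ = 0.693147 / 12.5 = 0.05545 h⁻¹
CL = k × Vd = 0.05545 × 364 = 20.18 L/h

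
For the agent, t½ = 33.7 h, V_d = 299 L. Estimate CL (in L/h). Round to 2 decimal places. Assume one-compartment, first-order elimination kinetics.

6.15 L/h

k = ln2 / t½ = 0.693147 / 33.7 = 0.02057 h⁻¹
CL = k × Vd = 0.02057 × 299 = 6.150 L/h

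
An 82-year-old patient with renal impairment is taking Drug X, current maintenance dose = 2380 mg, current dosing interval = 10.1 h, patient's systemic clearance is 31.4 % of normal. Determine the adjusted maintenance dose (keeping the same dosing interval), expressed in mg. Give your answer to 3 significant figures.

747 mg

To keep the same average steady-state level, dosing rate must scale with clearance.
CL ratio = 31.4 / 100 = 0.3140
New dose (same interval) = 2380 × 0.3140 = 747.3 mg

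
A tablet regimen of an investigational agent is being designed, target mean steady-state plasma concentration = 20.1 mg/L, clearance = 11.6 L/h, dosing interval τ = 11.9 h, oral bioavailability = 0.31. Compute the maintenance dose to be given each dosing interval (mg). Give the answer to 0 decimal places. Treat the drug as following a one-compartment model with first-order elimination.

At steady state, F × (Dose/τ) = Css × CL.
Dose = Css × CL × τ / F = 20.1 × 11.60 × 11.9 / 0.31 = 8950 mg

8950 mg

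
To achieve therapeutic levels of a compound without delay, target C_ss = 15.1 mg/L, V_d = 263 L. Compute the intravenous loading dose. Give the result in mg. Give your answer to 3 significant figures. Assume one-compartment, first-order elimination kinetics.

LD = Css × Vd = 15.1 × 263 = 3971 mg

3970 mg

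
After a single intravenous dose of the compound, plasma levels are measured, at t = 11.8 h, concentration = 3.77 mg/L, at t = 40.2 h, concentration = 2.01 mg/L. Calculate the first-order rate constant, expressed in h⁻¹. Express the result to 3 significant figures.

k = ln(C₁/C₂) / (t₂ − t₁) = ln(3.77/2.01) / (40.2 − 11.8)
  = 0.6289 / 28.40 = 0.02214 h⁻¹

0.0221 h⁻¹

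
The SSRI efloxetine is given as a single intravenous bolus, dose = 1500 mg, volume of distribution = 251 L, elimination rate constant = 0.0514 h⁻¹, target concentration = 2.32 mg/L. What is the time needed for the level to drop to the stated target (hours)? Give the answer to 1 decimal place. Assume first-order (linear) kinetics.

18.4 h

C₀ = Dose / Vd = 1500 / 251 = 5.976 mg/L
t = ln(C₀ / C) / k = ln(5.976 / 2.32) / 0.05140
  = ln(2.576) / 0.05140 = 0.9462 / 0.05140 = 18.41 h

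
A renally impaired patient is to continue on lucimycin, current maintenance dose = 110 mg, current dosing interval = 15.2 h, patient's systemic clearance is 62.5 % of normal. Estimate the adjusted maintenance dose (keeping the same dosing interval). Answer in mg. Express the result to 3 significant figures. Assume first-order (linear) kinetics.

68.8 mg

To keep the same average steady-state level, dosing rate must scale with clearance.
CL ratio = 62.5 / 100 = 0.6250
New dose (same interval) = 110 × 0.6250 = 68.75 mg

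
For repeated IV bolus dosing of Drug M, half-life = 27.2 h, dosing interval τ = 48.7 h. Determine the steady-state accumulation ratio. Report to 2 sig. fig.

k = ln2 / t½ = 0.693147 / 27.2 = 0.02548 h⁻¹
e^(−kτ) = e^(−0.02548 × 48.7) = 0.2891
Accumulation ratio R = 1 / (1 − e^(−kτ)) = 1 / (1 − 0.2891) = 1.407

1.4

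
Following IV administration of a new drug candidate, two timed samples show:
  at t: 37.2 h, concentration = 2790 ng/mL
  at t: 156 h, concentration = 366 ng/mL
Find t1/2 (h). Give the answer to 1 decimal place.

k = ln(C₁/C₂) / (t₂ − t₁) = ln(2790/366) / (156 − 37.2)
  = 2.031 / 118.8 = 0.01710 h⁻¹
t½ = ln2 / k = 0.693147 / 0.01710 = 40.53 h

40.5 h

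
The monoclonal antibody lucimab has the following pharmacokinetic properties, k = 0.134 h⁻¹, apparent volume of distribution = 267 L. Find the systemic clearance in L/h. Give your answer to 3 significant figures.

CL = k × Vd = 0.134 × 267 = 35.78 L/h

35.8 L/h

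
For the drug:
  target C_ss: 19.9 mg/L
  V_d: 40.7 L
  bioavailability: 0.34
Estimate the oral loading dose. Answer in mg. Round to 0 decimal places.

LD = Css × Vd / F = 19.9 × 40.7 / 0.34 = 2382 mg

2382 mg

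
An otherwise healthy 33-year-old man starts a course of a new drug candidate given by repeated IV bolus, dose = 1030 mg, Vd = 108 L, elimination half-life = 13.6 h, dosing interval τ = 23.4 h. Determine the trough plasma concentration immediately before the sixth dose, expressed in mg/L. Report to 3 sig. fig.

C₀ per dose = Dose / Vd = 1030 / 108 = 9.537 mg/L
k = ln2 / t½ = 0.693147 / 13.6 = 0.05097 h⁻¹
Fraction remaining after one interval: r = e^(−kτ) = e^(−0.05097 × 23.4) = 0.3034
Before dose 6, 5 doses have been given (aged 1τ, 2τ, 3τ, 4τ, 5τ).
C_trough = C₀ × (r + r² + … + r^5) = C₀ × r(1−r^5)/(1−r)
        = 9.537 × 0.3034 × (1 − 0.002571) / (1 − 0.3034) = 4.143 mg/L

4.14 mg/L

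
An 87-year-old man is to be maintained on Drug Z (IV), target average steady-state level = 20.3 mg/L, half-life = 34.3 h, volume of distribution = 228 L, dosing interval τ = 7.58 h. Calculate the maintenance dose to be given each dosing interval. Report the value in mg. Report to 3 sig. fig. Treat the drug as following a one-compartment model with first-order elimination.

709 mg

k = ln2 / t½ = 0.693147 / 34.3 = 0.02021 h⁻¹
CL = k × Vd = 0.02021 × 228 = 4.608 L/h
At steady state, Dose/τ = Css × CL.
Dose = Css × CL × τ = 20.3 × 4.608 × 7.58 = 709.1 mg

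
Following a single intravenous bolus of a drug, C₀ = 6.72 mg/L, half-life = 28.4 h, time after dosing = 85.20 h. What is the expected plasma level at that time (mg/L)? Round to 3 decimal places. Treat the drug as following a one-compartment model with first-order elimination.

k = ln2 / t½ = 0.693147 / 28.4 = 0.02441 h⁻¹
t / t½ = 85.20 / 28.4 = 3 half-lives
C = C₀ × (1/2)^3 = 6.720 × 0.1250 = 0.8400 mg/L

0.840 mg/L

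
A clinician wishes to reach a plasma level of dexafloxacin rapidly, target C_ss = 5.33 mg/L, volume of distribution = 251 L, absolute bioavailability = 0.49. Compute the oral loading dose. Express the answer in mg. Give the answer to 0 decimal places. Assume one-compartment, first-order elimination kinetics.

LD = Css × Vd / F = 5.33 × 251 / 0.49 = 2730 mg

2730 mg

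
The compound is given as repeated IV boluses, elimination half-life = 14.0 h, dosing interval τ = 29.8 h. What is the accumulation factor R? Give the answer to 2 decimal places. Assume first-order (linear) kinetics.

k = ln2 / t½ = 0.693147 / 14.0 = 0.04951 h⁻¹
e^(−kτ) = e^(−0.04951 × 29.8) = 0.2287
Accumulation ratio R = 1 / (1 − e^(−kτ)) = 1 / (1 − 0.2287) = 1.297

1.30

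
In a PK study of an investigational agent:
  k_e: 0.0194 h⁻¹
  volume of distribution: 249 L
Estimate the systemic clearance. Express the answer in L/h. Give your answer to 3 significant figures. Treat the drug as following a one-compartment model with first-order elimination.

4.83 L/h

CL = k × Vd = 0.0194 × 249 = 4.831 L/h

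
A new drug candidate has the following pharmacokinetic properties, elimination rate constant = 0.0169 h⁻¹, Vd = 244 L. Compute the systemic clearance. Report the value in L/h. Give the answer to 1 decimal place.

CL = k × Vd = 0.0169 × 244 = 4.124 L/h

4.1 L/h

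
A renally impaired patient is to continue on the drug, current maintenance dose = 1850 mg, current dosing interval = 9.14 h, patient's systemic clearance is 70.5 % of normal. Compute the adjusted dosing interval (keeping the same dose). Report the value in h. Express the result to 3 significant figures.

To keep the same average steady-state level, dosing rate must scale with clearance.
CL ratio = 70.5 / 100 = 0.7050
New interval (same dose) = 9.14 / 0.7050 = 12.96 h

13.0 h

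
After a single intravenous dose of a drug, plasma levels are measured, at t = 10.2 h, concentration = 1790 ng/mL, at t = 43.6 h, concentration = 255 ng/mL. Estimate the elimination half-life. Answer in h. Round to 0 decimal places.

12 h

k = ln(C₁/C₂) / (t₂ − t₁) = ln(1790/255) / (43.6 − 10.2)
  = 1.949 / 33.40 = 0.05835 h⁻¹
t½ = ln2 / k = 0.693147 / 0.05835 = 11.88 h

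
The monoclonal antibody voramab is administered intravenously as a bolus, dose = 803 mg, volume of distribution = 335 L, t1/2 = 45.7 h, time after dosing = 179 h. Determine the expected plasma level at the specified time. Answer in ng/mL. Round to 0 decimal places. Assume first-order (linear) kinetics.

159 ng/mL

C₀ = Dose / Vd = 803.0 / 335 = 2.397 mg/L
k = ln2 / t½ = 0.693147 / 45.7 = 0.01517 h⁻¹
C = C₀ · e^(−k·t) = 2.397 × e^(−0.01517 × 179)
  = 2.397 × 0.06618 = 0.1586 mg/L
Convert: 0.1586 mg/L × 1000 = 158.6 ng/mL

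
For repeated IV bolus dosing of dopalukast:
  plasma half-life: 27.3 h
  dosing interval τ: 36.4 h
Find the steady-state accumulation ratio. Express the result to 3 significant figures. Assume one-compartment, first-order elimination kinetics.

k = ln2 / t½ = 0.693147 / 27.3 = 0.02539 h⁻¹
e^(−kτ) = e^(−0.02539 × 36.4) = 0.3969
Accumulation ratio R = 1 / (1 − e^(−kτ)) = 1 / (1 − 0.3969) = 1.658

1.66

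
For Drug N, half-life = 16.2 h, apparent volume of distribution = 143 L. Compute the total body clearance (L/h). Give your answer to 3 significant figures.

6.12 L/h

k = ln2 / t½ = 0.693147 / 16.2 = 0.04279 h⁻¹
CL = k × Vd = 0.04279 × 143 = 6.119 L/h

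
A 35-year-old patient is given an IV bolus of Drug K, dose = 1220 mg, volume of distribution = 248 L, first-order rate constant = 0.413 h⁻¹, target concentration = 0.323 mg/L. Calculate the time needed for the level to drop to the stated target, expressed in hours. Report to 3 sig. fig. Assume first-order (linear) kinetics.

6.59 h

C₀ = Dose / Vd = 1220 / 248 = 4.919 mg/L
t = ln(C₀ / C) / k = ln(4.919 / 0.323) / 0.4130
  = ln(15.23) / 0.4130 = 2.723 / 0.4130 = 6.593 h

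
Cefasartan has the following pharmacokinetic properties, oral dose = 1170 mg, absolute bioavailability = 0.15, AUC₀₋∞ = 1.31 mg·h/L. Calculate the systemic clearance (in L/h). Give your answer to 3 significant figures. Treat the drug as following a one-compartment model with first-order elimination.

CL = F·Dose / AUC = 0.15 × 1170 / 1.31 = 134.0 L/h

134 L/h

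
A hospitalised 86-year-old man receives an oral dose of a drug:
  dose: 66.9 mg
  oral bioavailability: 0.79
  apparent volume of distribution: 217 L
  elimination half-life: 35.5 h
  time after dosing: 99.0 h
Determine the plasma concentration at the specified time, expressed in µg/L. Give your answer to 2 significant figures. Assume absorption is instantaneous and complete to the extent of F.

35 µg/L

Amount reaching circulation = F × Dose = 0.79 × 66.90 = 52.85 mg
C₀ = F·Dose / Vd = 52.85 / 217 = 0.2435 mg/L
k = ln2 / t½ = 0.693147 / 35.5 = 0.01953 h⁻¹
C = C₀ · e^(−k·t) = 0.2435 × e^(−0.01953 × 99.0)
  = 0.2435 × 0.1446 = 0.03521 mg/L
Convert: 0.03521 mg/L × 1000 = 35.21 µg/L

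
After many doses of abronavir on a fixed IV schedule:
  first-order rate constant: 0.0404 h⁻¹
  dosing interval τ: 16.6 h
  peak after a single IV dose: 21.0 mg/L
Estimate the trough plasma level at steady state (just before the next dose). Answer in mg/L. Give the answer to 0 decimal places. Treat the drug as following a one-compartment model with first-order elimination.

22 mg/L

e^(−kτ) = e^(−0.04040 × 16.6) = 0.5114
Accumulation ratio R = 1 / (1 − e^(−kτ)) = 1 / (1 − 0.5114) = 2.047
Steady-state trough = C₀ × R × e^(−kτ) = 21.0 × 2.047 × 0.5114 = 21.98 mg/L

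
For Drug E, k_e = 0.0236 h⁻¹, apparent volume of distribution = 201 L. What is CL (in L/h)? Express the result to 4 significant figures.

4.744 L/h

CL = k × Vd = 0.0236 × 201 = 4.744 L/h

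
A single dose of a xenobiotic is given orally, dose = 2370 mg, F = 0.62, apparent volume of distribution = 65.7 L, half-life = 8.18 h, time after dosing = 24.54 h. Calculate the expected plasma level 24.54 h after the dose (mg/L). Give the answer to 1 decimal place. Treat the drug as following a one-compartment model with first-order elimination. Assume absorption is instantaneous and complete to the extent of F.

2.8 mg/L

Amount reaching circulation = F × Dose = 0.62 × 2370 = 1469 mg
C₀ = F·Dose / Vd = 1469 / 65.7 = 22.36 mg/L
k = ln2 / t½ = 0.693147 / 8.18 = 0.08474 h⁻¹
t / t½ = 24.54 / 8.18 = 3 half-lives
C = C₀ × (1/2)^3 = 22.36 × 0.1250 = 2.795 mg/L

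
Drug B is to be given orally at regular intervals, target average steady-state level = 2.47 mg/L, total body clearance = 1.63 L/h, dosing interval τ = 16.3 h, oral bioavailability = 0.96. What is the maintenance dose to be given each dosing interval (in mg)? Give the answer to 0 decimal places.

68 mg

At steady state, F × (Dose/τ) = Css × CL.
Dose = Css × CL × τ / F = 2.47 × 1.630 × 16.3 / 0.96 = 68.36 mg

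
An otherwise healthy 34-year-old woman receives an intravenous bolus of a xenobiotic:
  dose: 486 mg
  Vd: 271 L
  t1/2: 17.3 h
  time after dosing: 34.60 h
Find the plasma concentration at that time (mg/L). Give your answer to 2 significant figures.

0.45 mg/L

C₀ = Dose / Vd = 486.0 / 271 = 1.793 mg/L
k = ln2 / t½ = 0.693147 / 17.3 = 0.04007 h⁻¹
t / t½ = 34.60 / 17.3 = 2 half-lives
C = C₀ × (1/2)^2 = 1.793 × 0.2500 = 0.4483 mg/L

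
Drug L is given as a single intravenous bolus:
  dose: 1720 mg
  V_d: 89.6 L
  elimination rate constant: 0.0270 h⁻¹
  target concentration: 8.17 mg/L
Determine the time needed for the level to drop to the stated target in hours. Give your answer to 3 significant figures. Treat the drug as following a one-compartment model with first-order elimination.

C₀ = Dose / Vd = 1720 / 89.6 = 19.20 mg/L
t = ln(C₀ / C) / k = ln(19.20 / 8.17) / 0.02700
  = ln(2.350) / 0.02700 = 0.8544 / 0.02700 = 31.64 h

31.6 h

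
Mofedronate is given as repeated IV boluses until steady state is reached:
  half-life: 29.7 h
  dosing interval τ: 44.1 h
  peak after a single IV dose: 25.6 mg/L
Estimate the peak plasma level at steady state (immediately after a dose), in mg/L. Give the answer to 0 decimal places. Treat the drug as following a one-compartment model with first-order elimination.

40 mg/L

k = ln2 / t½ = 0.693147 / 29.7 = 0.02334 h⁻¹
e^(−kτ) = e^(−0.02334 × 44.1) = 0.3573
Accumulation ratio R = 1 / (1 − e^(−kτ)) = 1 / (1 − 0.3573) = 1.556
Steady-state peak = C₀ × R = 25.6 × 1.556 = 39.83 mg/L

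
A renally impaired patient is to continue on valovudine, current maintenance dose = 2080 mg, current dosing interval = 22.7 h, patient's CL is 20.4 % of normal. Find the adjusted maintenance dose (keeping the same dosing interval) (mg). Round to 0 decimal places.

424 mg

To keep the same average steady-state level, dosing rate must scale with clearance.
CL ratio = 20.4 / 100 = 0.2040
New dose (same interval) = 2080 × 0.2040 = 424.3 mg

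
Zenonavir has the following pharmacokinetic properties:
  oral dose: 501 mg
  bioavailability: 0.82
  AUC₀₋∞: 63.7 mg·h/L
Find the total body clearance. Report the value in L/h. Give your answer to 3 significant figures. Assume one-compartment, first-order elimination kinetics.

CL = F·Dose / AUC = 0.82 × 501 / 63.7 = 6.449 L/h

6.45 L/h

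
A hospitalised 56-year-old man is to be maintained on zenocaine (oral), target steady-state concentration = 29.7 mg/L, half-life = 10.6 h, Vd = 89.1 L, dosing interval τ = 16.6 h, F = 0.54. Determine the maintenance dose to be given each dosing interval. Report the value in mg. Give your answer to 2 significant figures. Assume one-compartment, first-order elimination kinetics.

5300 mg

k = ln2 / t½ = 0.693147 / 10.6 = 0.06539 h⁻¹
CL = k × Vd = 0.06539 × 89.1 = 5.826 L/h
At steady state, F × (Dose/τ) = Css × CL.
Dose = Css × CL × τ / F = 29.7 × 5.826 × 16.6 / 0.54 = 5319 mg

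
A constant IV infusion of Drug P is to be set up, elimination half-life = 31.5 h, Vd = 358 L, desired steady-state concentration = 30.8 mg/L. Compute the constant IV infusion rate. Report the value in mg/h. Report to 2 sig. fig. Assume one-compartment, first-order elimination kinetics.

k = ln2 / t½ = 0.693147 / 31.5 = 0.02200 h⁻¹
CL = k × Vd = 0.02200 × 358 = 7.876 L/h
At steady state, infusion rate R₀ = Css × CL = 30.8 × 7.876 = 242.6 mg/h

240 mg/h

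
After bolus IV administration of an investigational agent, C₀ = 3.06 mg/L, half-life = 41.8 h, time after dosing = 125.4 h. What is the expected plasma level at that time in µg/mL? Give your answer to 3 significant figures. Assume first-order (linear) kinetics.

k = ln2 / t½ = 0.693147 / 41.8 = 0.01658 h⁻¹
t / t½ = 125.4 / 41.8 = 3 half-lives
C = C₀ × (1/2)^3 = 3.060 × 0.1250 = 0.3825 mg/L
(0.3825 mg/L = 0.3825 µg/mL)

0.383 µg/mL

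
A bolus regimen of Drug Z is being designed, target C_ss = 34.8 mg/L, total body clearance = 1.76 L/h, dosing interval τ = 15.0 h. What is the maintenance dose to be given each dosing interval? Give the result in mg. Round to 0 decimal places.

919 mg

At steady state, Dose/τ = Css × CL.
Dose = Css × CL × τ = 34.8 × 1.760 × 15.0 = 918.7 mg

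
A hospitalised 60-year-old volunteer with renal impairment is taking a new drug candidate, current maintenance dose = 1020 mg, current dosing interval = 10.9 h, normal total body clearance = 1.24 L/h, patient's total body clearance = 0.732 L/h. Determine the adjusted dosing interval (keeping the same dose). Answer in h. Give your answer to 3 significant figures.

18.5 h

To keep the same average steady-state level, dosing rate must scale with clearance.
CL ratio = 0.732 / 1.24 = 0.5903
New interval (same dose) = 10.9 / 0.5903 = 18.47 h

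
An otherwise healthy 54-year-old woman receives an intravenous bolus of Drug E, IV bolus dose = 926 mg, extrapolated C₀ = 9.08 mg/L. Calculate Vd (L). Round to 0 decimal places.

Vd = Dose / C₀ = 926.0 / 9.08 = 102.0 L

102 L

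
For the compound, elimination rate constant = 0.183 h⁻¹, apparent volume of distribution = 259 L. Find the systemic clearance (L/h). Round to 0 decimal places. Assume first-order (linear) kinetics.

CL = k × Vd = 0.183 × 259 = 47.40 L/h

47 L/h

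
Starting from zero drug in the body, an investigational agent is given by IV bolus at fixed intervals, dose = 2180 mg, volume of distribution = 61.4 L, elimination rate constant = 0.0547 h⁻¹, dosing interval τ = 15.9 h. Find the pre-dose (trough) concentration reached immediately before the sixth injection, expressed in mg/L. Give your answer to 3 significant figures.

25.3 mg/L

C₀ per dose = Dose / Vd = 2180 / 61.4 = 35.50 mg/L
Fraction remaining after one interval: r = e^(−kτ) = e^(−0.05470 × 15.9) = 0.4191
Before dose 6, 5 doses have been given (aged 1τ, 2τ, 3τ, 4τ, 5τ).
C_trough = C₀ × (r + r² + … + r^5) = C₀ × r(1−r^5)/(1−r)
        = 35.50 × 0.4191 × (1 − 0.01293) / (1 − 0.4191) = 25.28 mg/L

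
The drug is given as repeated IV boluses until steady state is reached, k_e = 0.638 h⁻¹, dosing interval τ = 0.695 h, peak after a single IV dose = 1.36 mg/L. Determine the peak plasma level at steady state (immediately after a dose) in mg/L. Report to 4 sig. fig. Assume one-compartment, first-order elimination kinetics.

e^(−kτ) = e^(−0.6380 × 0.695) = 0.6418
Accumulation ratio R = 1 / (1 − e^(−kτ)) = 1 / (1 − 0.6418) = 2.792
Steady-state peak = C₀ × R = 1.36 × 2.792 = 3.797 mg/L

3.797 mg/L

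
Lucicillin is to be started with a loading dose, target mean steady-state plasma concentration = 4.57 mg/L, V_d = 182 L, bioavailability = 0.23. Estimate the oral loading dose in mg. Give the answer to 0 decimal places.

LD = Css × Vd / F = 4.57 × 182 / 0.23 = 3616 mg

3616 mg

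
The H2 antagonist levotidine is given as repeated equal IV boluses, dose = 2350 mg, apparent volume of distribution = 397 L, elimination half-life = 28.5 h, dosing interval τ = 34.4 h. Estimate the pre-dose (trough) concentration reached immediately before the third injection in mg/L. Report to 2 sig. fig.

3.7 mg/L

C₀ per dose = Dose / Vd = 2350 / 397 = 5.919 mg/L
k = ln2 / t½ = 0.693147 / 28.5 = 0.02432 h⁻¹
Fraction remaining after one interval: r = e^(−kτ) = e^(−0.02432 × 34.4) = 0.4332
Before dose 3, 2 doses have been given (aged 1τ, 2τ).
C_trough = C₀ × (r + r²) = 5.919 × (0.4332 + 0.1877) = 3.675 mg/L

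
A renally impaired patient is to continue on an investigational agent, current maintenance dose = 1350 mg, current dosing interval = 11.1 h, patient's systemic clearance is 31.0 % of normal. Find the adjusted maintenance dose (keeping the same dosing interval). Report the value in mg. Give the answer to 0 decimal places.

419 mg

To keep the same average steady-state level, dosing rate must scale with clearance.
CL ratio = 31.0 / 100 = 0.3100
New dose (same interval) = 1350 × 0.3100 = 418.5 mg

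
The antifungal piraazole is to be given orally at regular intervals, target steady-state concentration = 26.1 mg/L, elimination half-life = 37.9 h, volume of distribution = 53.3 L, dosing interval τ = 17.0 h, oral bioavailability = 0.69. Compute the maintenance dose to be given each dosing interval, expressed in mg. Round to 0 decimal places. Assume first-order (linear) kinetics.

627 mg

k = ln2 / t½ = 0.693147 / 37.9 = 0.01829 h⁻¹
CL = k × Vd = 0.01829 × 53.3 = 0.9749 L/h
At steady state, F × (Dose/τ) = Css × CL.
Dose = Css × CL × τ / F = 26.1 × 0.9749 × 17.0 / 0.69 = 626.9 mg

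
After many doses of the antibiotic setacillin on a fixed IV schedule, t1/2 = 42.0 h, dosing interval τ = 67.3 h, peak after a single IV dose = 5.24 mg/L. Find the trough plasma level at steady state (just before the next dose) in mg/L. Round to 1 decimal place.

2.6 mg/L

k = ln2 / t½ = 0.693147 / 42.0 = 0.01650 h⁻¹
e^(−kτ) = e^(−0.01650 × 67.3) = 0.3294
Accumulation ratio R = 1 / (1 − e^(−kτ)) = 1 / (1 − 0.3294) = 1.491
Steady-state trough = C₀ × R × e^(−kτ) = 5.24 × 1.491 × 0.3294 = 2.574 mg/L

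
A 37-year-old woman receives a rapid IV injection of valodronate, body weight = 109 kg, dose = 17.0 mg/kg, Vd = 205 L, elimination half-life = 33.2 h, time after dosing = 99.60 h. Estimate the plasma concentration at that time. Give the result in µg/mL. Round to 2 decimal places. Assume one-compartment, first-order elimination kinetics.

Total dose = 17.0 × 109 = 1853 mg
C₀ = Dose / Vd = 1853 / 205 = 9.039 mg/L
k = ln2 / t½ = 0.693147 / 33.2 = 0.02088 h⁻¹
t / t½ = 99.60 / 33.2 = 3 half-lives
C = C₀ × (1/2)^3 = 9.039 × 0.1250 = 1.130 mg/L
(1.130 mg/L = 1.130 µg/mL)

1.13 µg/mL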